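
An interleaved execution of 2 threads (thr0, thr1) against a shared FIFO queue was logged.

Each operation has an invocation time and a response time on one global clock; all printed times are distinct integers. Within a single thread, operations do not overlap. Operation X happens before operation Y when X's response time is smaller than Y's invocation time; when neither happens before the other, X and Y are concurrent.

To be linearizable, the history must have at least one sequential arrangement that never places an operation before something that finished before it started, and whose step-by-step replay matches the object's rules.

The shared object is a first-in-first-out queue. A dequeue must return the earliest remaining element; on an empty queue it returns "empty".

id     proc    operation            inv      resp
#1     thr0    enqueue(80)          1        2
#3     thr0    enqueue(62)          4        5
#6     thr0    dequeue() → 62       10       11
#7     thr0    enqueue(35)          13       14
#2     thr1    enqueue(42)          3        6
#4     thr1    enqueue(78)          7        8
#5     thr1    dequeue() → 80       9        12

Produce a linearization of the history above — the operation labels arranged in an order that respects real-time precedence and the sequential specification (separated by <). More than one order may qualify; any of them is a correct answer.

#1 < #3 < #2 < #4 < #5 < #6 < #7

after step 1 (#1 enqueue(80)): queue <80>
after step 2 (#3 enqueue(62)): queue <80,62>
after step 3 (#2 enqueue(42)): queue <80,62,42>
after step 4 (#4 enqueue(78)): queue <80,62,42,78>
after step 5 (#5 dequeue() → 80): queue <62,42,78>
after step 6 (#6 dequeue() → 62): queue <42,78>
after step 7 (#7 enqueue(35)): queue <42,78,35>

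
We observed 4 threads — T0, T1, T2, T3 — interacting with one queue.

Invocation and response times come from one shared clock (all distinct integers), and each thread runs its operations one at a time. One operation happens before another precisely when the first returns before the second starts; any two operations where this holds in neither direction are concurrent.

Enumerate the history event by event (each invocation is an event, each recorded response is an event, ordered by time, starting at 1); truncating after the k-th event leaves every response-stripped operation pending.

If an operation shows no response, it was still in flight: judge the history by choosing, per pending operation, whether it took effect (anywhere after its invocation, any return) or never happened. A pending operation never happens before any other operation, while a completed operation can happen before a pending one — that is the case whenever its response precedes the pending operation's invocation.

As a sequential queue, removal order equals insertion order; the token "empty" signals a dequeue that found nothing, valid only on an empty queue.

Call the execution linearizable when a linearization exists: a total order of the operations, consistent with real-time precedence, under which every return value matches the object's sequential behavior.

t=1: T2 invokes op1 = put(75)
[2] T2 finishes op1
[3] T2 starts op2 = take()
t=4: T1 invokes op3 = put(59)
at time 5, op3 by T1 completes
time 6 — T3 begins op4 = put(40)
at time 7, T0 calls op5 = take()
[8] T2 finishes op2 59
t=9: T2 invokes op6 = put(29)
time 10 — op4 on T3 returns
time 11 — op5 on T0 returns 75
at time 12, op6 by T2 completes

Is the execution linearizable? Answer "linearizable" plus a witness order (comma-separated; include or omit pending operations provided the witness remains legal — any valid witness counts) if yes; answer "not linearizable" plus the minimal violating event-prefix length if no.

step 1: op1 put(75) — queue <75>
step 2: op3 put(59) — queue <75,59>
step 3: op4 put(40) — queue <75,59,40>
step 4: op5 take() → 75 — queue <59,40>
step 5: op2 take() → 59 — queue <40>
step 6: op6 put(29) — queue <40,29>

linearizable — witness: op1, op3, op4, op5, op2, op6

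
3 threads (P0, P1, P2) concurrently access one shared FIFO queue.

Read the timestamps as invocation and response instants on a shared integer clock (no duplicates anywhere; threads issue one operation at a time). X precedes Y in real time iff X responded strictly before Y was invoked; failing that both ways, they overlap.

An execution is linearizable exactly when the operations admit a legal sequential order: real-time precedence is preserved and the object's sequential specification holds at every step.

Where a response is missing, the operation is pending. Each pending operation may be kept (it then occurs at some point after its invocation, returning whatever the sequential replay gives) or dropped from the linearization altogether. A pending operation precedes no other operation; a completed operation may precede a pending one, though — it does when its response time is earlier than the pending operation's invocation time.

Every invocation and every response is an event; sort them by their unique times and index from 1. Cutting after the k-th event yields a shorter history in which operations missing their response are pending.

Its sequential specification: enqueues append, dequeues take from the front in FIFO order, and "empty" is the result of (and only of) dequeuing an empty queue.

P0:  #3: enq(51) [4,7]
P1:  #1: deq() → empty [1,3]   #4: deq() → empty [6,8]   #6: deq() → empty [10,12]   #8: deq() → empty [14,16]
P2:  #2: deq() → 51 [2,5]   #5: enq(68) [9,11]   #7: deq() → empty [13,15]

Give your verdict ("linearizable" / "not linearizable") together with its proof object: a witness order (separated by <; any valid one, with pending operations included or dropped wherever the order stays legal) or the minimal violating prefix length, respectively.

not linearizable — minimal violating prefix: 16 events

cut after 15 events: linearizable; cut after 16 events (#8 responds, time 16): not linearizable
8 completed operations, 20 real-time-consistent orders — every FIFO queue replay fails
sample order #1, #2, #3, #4, #5, #6, #7, #8 stalls at step 2 — #2 deq() → 51 has no legal effect
sample order #1, #2, #3, #4, #5, #6, #8, #7 stalls at step 2 — #2 deq() → 51 has no legal effect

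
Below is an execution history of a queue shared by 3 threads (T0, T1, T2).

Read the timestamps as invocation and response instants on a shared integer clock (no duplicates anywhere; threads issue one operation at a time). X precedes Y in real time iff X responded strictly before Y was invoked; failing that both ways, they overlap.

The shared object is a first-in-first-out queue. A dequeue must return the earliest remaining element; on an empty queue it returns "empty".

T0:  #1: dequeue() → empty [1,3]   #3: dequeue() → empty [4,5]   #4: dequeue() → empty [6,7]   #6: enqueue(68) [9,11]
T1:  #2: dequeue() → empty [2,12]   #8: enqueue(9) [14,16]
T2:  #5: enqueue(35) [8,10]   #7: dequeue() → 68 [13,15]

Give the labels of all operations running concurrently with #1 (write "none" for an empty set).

#2

#1 spans [1,3]: anything still running between times 1 and 3 counts as concurrent
#2 [2,12]: concurrent
#3 [4,5]: after
#4 [6,7]: after
#5 [8,10]: after
#6 [9,11]: after
#7 [13,15]: after
#8 [14,16]: after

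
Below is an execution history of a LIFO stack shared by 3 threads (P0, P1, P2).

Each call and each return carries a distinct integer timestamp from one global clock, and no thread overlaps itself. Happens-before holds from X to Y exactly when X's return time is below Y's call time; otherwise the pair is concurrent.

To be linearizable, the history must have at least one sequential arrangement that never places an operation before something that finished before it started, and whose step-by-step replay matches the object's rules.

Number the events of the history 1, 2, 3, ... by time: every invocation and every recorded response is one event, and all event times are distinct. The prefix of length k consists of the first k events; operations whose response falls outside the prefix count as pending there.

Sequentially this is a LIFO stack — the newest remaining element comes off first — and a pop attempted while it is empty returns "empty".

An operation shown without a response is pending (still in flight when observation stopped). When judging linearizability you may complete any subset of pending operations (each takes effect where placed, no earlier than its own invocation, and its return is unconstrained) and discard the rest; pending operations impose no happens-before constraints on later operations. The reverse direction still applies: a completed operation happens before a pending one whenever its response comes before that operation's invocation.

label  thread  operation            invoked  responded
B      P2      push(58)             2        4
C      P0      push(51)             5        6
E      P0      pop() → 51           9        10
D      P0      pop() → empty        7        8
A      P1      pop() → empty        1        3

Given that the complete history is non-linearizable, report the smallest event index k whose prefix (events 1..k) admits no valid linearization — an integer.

a valid linearization of events 1..7 exists, for instance A, B, C:
1. A pop() → empty, leaving stack <>
2. B push(58), leaving stack <58>
3. C push(51), leaving stack <58,51>
at event 8 (D's time-8 response) nothing linearizes any more
for example A, B, C, D fails at step 4: D pop() → empty is not legal there
for example B, A, C, D fails at step 2: A pop() → empty is not legal there

8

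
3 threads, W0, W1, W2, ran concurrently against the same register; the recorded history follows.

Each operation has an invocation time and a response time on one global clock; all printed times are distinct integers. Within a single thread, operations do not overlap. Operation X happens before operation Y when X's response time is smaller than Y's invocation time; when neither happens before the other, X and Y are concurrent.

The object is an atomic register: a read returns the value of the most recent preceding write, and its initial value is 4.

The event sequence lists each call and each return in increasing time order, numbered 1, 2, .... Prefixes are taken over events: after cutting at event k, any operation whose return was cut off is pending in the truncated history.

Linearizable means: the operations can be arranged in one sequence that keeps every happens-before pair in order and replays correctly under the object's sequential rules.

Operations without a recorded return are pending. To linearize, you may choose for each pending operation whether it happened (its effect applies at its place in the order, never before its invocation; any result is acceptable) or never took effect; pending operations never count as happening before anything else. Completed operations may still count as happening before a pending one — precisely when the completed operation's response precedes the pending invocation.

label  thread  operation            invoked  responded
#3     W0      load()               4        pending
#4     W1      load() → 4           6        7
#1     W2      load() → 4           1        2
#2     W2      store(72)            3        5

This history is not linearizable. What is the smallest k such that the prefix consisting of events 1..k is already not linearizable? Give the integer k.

7

events 1..6 are linearizable, e.g. via #1, #2:
step 1: #1 load() → 4 — value 4
step 2: #2 store(72) — value 72
with event 7 included (#4 responding at time 7), all real-time-consistent orders fail
including or dropping the 1 pending operation (#3) in any combination fails
sample order #1, #2, #4 (pending dropped) stalls at step 3 — #4 load() → 4 has no legal effect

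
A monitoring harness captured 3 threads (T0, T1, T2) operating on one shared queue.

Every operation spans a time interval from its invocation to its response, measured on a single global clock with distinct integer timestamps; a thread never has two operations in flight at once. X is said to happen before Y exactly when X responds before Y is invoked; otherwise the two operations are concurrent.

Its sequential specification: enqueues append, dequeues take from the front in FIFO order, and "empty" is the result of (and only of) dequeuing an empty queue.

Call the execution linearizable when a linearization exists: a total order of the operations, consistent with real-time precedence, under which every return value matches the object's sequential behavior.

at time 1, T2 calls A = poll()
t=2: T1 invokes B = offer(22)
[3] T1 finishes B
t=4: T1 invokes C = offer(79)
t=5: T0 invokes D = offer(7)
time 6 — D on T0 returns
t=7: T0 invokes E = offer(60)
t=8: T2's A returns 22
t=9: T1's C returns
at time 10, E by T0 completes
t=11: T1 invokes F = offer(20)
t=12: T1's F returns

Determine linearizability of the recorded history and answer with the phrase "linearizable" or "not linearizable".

witness order: B, A, C, D, E, F
step 1: B offer(22) — queue <22>
step 2: A poll() → 22 — queue <>
step 3: C offer(79) — queue <79>
step 4: D offer(7) — queue <79,7>
step 5: E offer(60) — queue <79,7,60>
step 6: F offer(20) — queue <79,7,60,20>

linearizable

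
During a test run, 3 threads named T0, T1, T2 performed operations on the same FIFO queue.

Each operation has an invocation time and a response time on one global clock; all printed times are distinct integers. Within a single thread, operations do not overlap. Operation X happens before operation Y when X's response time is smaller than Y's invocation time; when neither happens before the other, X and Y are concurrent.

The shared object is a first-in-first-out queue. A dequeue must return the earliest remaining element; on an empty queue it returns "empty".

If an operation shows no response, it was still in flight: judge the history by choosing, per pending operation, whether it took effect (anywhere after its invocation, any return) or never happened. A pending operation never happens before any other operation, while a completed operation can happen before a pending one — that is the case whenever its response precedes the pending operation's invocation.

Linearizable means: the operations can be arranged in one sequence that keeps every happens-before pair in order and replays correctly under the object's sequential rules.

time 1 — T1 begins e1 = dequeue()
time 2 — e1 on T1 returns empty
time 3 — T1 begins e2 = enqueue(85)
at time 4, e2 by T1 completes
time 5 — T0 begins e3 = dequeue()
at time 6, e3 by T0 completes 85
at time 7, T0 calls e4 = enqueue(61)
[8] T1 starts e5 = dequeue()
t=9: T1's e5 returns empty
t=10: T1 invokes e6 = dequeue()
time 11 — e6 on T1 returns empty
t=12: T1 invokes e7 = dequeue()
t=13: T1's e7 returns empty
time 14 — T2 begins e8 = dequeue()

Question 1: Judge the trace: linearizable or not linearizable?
a witness: e1, e2, e3, e5, e6, e7
1. e1 dequeue() → empty, leaving queue <>
2. e2 enqueue(85), leaving queue <85>
3. e3 dequeue() → 85, leaving queue <>
4. e5 dequeue() → empty, leaving queue <>
5. e6 dequeue() → empty, leaving queue <>
6. e7 dequeue() → empty, leaving queue <>

linearizable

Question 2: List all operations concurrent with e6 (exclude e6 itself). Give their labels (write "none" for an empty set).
Answer: e4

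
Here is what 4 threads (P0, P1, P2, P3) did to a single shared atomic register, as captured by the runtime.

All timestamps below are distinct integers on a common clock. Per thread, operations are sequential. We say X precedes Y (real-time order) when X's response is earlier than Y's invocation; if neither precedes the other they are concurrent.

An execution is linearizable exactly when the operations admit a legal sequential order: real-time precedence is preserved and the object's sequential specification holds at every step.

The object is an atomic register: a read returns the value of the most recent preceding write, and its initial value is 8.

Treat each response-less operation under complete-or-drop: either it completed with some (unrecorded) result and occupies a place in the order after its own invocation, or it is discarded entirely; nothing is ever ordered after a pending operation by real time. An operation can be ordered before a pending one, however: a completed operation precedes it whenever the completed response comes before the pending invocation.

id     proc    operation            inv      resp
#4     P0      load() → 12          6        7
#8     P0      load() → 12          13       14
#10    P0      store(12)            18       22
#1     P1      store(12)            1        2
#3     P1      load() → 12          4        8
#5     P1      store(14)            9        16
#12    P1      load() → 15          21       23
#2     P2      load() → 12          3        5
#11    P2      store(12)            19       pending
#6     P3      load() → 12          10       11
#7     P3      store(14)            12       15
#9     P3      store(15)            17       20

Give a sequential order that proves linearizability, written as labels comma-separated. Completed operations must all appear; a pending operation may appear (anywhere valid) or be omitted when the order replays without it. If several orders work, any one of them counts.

1. #1 store(12), leaving value 12
2. #2 load() → 12, leaving value 12
3. #3 load() → 12, leaving value 12
4. #4 load() → 12, leaving value 12
5. #6 load() → 12, leaving value 12
6. #8 load() → 12, leaving value 12
7. #5 store(14), leaving value 14
8. #7 store(14), leaving value 14
9. #9 store(15), leaving value 15
10. #12 load() → 15, leaving value 15
11. #10 store(12), leaving value 12

#1, #2, #3, #4, #6, #8, #5, #7, #9, #12, #10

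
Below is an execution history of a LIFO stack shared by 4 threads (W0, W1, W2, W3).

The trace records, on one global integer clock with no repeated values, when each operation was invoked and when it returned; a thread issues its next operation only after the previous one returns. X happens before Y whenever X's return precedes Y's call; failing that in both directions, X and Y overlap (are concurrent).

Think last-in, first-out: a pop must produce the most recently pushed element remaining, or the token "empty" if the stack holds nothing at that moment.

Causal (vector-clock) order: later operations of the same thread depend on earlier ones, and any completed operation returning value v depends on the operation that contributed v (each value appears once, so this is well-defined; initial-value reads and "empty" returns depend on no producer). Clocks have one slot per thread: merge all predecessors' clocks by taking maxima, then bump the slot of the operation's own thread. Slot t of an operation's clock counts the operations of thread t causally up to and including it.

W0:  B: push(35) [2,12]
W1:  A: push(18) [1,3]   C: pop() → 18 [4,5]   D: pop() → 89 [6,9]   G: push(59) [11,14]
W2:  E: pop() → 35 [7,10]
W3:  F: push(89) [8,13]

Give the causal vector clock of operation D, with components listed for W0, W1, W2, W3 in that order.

F, invoked 8, has no incoming edges; only W3's bump applies → (0, 0, 0, 1)
A, invoked 1, has no incoming edges; only W1's bump applies → (0, 1, 0, 0)
B, invoked 2, has no incoming edges; only W0's bump applies → (1, 0, 0, 0)
C (invocation 4): componentwise max over VC(A)=(0, 1, 0, 0), +1 at W1, giving (0, 2, 0, 0)
E (invocation 7): componentwise max over VC(B)=(1, 0, 0, 0), +1 at W2, giving (1, 0, 1, 0)
D (invocation 6): componentwise max over VC(C)=(0, 2, 0, 0), VC(F)=(0, 0, 0, 1), +1 at W1, giving (0, 3, 0, 1)
G (invocation 11): componentwise max over VC(D)=(0, 3, 0, 1), +1 at W1, giving (0, 4, 0, 1)
target: VC(D) = (0, 3, 0, 1)

(0, 3, 0, 1)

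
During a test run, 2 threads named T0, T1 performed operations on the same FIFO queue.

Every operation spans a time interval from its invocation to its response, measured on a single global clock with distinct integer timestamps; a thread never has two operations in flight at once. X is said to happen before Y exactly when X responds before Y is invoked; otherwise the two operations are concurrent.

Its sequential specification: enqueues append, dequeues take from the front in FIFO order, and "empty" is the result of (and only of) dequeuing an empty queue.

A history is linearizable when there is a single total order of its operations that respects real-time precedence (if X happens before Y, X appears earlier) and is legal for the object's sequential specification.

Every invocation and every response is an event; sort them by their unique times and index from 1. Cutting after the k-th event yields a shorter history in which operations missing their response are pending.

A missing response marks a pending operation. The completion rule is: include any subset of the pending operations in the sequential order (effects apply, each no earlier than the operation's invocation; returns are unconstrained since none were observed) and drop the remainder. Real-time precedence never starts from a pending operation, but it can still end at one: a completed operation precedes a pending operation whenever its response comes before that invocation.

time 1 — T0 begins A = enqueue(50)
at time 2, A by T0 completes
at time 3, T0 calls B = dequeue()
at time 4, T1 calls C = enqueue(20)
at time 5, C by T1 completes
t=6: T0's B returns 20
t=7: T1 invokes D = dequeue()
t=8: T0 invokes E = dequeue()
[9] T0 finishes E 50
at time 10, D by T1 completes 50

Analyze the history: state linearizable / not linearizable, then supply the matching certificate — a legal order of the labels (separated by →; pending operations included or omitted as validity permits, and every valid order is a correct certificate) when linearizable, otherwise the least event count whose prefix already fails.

already the first 6 events (up to B's response at time 6) admit no linearization; the first 5 still do
real-time-consistent orders of the 3 completed operations: 2 — all fail the FIFO queue replay
one such order, A, B, C, breaks at step 2 where B dequeue() → 20 is illegal
one such order, A, C, B, breaks at step 3 where B dequeue() → 20 is illegal

not linearizable — minimal violating prefix: 6 events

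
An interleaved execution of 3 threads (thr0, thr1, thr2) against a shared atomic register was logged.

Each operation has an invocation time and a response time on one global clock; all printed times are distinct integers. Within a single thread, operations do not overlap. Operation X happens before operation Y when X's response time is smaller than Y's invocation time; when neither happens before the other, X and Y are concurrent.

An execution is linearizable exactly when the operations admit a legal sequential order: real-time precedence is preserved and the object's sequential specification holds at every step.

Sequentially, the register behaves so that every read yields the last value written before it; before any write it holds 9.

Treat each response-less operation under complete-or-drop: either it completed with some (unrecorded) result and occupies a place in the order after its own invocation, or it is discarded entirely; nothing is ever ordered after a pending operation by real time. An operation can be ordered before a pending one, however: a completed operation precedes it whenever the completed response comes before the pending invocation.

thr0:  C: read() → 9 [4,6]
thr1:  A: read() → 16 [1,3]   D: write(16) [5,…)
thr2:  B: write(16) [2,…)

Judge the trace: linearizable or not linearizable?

through event 5 a valid linearization exists; event 6 (C responding at time 6) ends that
exhaustive check: the 2 completed atomic register ops admit one real-time order; illegal
including or dropping the 2 pending operations (B, D) in any combination fails
take A, C (pending dropped): step 1 already fails, because A read() → 16 cannot occur there

not linearizable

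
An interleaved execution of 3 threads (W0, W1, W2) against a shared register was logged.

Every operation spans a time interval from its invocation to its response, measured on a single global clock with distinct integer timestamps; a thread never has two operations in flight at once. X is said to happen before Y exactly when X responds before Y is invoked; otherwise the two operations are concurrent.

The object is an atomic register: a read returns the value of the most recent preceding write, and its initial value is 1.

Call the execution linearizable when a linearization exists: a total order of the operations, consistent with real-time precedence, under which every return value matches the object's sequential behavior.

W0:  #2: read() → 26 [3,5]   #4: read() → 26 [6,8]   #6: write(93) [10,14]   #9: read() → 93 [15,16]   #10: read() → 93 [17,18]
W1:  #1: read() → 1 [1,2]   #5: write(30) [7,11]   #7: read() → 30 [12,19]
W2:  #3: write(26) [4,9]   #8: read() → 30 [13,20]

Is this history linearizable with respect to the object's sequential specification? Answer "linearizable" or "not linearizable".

linearizable

one valid linearization: #1, #3, #2, #4, #5, #7, #8, #6, #9, #10
after step 1 (#1 read() → 1): value 1
after step 2 (#3 write(26)): value 26
after step 3 (#2 read() → 26): value 26
after step 4 (#4 read() → 26): value 26
after step 5 (#5 write(30)): value 30
after step 6 (#7 read() → 30): value 30
after step 7 (#8 read() → 30): value 30
after step 8 (#6 write(93)): value 93
after step 9 (#9 read() → 93): value 93
after step 10 (#10 read() → 93): value 93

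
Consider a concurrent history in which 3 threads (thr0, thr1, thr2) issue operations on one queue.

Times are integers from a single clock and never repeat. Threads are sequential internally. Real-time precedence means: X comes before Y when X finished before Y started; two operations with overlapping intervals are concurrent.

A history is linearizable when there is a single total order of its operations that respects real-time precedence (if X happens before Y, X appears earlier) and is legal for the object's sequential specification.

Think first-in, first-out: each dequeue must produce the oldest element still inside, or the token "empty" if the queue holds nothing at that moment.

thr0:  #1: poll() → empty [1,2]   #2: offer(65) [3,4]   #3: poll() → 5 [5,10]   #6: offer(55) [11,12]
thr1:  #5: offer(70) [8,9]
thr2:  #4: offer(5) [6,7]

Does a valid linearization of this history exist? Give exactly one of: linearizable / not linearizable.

not linearizable

already the first 10 events (up to #3's response at time 10) admit no linearization; the first 9 still do
the 5 completed operations admit 3 real-time orders; each fails the queue replay
take #1, #2, #3, #4, #5: step 3 already fails, because #3 poll() → 5 cannot occur there
take #1, #2, #4, #3, #5: step 4 already fails, because #3 poll() → 5 cannot occur there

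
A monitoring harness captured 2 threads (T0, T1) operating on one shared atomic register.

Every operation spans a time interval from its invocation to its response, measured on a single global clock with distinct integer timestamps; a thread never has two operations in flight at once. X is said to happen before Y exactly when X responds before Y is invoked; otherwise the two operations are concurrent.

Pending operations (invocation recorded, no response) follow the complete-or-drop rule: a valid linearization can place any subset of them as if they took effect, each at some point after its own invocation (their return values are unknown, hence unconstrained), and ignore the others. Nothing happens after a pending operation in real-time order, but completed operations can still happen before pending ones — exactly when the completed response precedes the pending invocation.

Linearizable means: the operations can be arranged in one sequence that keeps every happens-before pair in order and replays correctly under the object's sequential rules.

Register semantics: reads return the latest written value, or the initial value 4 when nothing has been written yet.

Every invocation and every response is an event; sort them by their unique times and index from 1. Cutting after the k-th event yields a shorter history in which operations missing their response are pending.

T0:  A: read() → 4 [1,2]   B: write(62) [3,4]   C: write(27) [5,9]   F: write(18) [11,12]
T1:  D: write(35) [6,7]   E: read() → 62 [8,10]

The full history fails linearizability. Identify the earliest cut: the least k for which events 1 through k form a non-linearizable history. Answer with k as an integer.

a valid linearization of events 1..9 exists, for instance A, B, C, D:
after step 1 (A read() → 4): value 4
after step 2 (B write(62)): value 62
after step 3 (C write(27)): value 27
after step 4 (D write(35)): value 35
include event 10 — E responding at 10 — and every candidate order breaks
sample order A, B, C, D, E stalls at step 5 — E read() → 62 has no legal effect
sample order A, B, D, C, E stalls at step 5 — E read() → 62 has no legal effect

10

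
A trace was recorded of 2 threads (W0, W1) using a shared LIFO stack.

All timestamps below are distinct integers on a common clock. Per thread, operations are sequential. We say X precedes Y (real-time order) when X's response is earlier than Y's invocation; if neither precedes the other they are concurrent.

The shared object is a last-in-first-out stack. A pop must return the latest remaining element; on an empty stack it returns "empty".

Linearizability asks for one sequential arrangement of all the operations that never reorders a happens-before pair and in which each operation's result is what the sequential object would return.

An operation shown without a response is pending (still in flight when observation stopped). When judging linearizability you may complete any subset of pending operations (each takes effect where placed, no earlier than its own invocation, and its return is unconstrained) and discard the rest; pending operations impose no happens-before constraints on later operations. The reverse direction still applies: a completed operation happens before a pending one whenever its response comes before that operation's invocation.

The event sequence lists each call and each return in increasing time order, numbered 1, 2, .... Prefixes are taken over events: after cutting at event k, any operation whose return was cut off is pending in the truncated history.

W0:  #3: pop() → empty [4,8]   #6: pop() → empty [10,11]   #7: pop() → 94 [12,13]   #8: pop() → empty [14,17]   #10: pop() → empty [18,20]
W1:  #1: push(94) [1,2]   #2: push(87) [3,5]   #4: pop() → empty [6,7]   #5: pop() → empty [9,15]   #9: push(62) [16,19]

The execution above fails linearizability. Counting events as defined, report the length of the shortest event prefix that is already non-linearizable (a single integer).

7

events 1..6 are linearizable; a witness order is #1, #2:
after step 1 (#1 push(94)): stack <94>
after step 2 (#2 push(87)): stack <94,87>
include event 7 — #4 responding at 7 — and every candidate order breaks
no escape via the 1 pending operation (#3): every completion choice fails
take #1, #2, #4 (pending dropped): step 3 already fails, because #4 pop() → empty cannot occur there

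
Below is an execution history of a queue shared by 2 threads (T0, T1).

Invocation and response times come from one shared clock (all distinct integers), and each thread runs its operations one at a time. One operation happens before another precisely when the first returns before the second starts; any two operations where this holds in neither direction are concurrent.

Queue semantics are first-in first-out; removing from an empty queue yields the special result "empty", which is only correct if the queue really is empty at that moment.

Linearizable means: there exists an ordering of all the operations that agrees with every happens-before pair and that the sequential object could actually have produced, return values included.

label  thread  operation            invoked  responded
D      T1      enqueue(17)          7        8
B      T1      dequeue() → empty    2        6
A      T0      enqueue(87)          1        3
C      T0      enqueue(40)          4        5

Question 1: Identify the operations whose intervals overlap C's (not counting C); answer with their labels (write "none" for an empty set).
Answer: B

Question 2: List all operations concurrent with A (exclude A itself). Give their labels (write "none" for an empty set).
Answer: B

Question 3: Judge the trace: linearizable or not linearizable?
one valid linearization: B, A, C, D
step 1: B dequeue() → empty — queue <>
step 2: A enqueue(87) — queue <87>
step 3: C enqueue(40) — queue <87,40>
step 4: D enqueue(17) — queue <87,40,17>

linearizable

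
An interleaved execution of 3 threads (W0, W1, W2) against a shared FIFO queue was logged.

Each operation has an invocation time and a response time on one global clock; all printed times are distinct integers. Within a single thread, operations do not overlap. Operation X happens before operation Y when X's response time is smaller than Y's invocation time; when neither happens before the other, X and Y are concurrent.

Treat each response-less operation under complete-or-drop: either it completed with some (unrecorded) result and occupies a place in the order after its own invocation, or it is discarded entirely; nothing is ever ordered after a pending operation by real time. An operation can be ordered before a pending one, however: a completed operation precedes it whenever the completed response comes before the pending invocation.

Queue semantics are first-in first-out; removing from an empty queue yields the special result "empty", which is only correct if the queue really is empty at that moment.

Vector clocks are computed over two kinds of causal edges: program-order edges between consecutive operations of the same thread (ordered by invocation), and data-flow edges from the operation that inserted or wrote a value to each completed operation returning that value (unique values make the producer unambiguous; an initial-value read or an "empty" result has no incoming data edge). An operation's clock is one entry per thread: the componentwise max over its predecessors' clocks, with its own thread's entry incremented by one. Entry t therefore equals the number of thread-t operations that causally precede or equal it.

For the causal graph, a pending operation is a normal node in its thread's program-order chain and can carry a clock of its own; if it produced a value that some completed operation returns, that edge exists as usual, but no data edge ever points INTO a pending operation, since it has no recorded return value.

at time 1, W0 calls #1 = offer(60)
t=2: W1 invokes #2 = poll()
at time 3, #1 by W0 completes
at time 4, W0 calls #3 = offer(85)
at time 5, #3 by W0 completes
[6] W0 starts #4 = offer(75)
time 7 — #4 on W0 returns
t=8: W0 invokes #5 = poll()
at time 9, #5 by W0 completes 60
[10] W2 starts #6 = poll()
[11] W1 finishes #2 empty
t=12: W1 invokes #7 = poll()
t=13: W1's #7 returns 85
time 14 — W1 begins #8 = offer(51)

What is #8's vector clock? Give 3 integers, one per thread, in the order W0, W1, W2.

VC(#6, invoked at 10): no causal predecessors; +1 on W2 → (0, 0, 1)
VC(#2, invoked at 2): no causal predecessors; +1 on W1 → (0, 1, 0)
VC(#1, invoked at 1): no causal predecessors; +1 on W0 → (1, 0, 0)
#3 (invocation 4): componentwise max over VC(#1)=(1, 0, 0), +1 at W0, giving (2, 0, 0)
#4 (invocation 6): componentwise max over VC(#3)=(2, 0, 0), +1 at W0, giving (3, 0, 0)
#7 (invocation 12): componentwise max over VC(#2)=(0, 1, 0), VC(#3)=(2, 0, 0), +1 at W1, giving (2, 2, 0)
#5 (invocation 8): componentwise max over VC(#1)=(1, 0, 0), VC(#4)=(3, 0, 0), +1 at W0, giving (4, 0, 0)
#8 (invocation 14): componentwise max over VC(#7)=(2, 2, 0), +1 at W1, giving (2, 3, 0)
target: VC(#8) = (2, 3, 0)

(2, 3, 0)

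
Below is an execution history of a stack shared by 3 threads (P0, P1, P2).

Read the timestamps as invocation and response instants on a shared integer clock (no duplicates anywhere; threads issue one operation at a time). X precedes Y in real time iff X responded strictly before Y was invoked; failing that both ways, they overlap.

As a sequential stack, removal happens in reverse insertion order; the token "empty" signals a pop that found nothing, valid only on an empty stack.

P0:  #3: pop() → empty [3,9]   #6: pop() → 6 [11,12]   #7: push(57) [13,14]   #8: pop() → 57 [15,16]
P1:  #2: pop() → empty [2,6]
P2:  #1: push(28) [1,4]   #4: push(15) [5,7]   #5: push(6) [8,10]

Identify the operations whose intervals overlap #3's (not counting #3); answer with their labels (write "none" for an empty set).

#1, #2, #4, #5

overlap test against #3 [3,9]: concurrent iff the interval meets 3..9
#1 [1,4]: concurrent
#2 [2,6]: concurrent
#4 [5,7]: concurrent
#5 [8,10]: concurrent
#6 [11,12]: after
#7 [13,14]: after
#8 [15,16]: after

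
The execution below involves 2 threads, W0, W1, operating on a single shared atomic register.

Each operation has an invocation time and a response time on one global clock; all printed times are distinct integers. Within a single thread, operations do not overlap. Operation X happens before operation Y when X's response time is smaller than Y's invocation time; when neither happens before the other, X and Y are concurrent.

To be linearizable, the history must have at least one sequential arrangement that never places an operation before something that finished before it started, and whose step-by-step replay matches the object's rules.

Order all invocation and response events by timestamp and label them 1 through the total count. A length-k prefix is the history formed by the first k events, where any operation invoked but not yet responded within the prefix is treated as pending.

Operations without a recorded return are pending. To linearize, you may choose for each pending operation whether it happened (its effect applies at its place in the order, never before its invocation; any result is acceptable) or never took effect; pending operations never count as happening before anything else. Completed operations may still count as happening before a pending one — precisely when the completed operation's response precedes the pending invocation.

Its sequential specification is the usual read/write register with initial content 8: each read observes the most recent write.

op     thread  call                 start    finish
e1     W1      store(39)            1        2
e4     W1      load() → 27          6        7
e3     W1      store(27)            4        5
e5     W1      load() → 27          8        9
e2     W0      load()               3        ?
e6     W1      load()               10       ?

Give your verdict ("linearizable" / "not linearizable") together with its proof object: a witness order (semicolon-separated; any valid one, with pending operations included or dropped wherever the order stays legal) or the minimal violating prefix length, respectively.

linearizable — witness: e1; e2; e3; e4; e5

after step 1 (e1 store(39)): value 39
after step 2 (e2 load() (pending, included)): value 39
after step 3 (e3 store(27)): value 27
after step 4 (e4 load() → 27): value 27
after step 5 (e5 load() → 27): value 27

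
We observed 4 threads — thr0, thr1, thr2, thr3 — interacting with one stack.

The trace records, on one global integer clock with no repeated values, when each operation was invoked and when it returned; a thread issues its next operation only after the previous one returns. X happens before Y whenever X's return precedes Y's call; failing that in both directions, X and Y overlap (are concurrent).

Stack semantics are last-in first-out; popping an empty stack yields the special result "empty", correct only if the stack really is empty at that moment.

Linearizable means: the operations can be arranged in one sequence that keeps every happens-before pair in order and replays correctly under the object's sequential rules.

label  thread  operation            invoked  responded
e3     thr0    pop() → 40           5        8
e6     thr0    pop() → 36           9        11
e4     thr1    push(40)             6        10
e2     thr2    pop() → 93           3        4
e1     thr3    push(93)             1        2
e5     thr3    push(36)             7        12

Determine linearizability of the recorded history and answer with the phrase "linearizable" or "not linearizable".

one valid linearization: e1, e2, e4, e3, e5, e6
1. e1 push(93), leaving stack <93>
2. e2 pop() → 93, leaving stack <>
3. e4 push(40), leaving stack <40>
4. e3 pop() → 40, leaving stack <>
5. e5 push(36), leaving stack <36>
6. e6 pop() → 36, leaving stack <>

linearizable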